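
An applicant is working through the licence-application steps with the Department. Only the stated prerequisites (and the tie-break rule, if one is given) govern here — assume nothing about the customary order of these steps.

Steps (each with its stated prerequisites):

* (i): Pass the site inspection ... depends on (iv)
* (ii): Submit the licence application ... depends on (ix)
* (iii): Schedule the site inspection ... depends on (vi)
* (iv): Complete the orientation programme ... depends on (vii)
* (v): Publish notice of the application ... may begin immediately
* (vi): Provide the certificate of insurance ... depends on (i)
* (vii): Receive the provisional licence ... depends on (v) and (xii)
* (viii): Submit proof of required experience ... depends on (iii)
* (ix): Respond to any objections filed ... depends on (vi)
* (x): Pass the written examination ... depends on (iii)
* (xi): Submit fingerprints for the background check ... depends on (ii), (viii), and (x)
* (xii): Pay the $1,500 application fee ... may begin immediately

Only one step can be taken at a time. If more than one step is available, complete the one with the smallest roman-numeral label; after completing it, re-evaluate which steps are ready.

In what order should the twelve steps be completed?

(v) → (xii) → (vii) → (iv) → (i) → (vi) → (iii) → (viii) → (ix) → (ii) → (x) → (xi)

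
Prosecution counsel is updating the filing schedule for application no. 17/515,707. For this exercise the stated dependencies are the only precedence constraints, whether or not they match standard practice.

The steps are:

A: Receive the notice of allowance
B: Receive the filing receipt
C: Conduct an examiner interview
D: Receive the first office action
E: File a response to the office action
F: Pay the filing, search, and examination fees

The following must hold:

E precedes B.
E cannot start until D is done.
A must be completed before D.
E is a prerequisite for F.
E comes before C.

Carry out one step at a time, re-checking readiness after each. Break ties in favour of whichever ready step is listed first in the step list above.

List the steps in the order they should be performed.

A is the only step with nothing outstanding, so it goes first.
D needed A, now all done → D.
E is the only step now ready → E.
Ready: B, C and F. B is listed earlier → B.
C and F are both available; C is listed earlier → C.
Next only F has its prerequisites met → F.

A, D, E, B, C, F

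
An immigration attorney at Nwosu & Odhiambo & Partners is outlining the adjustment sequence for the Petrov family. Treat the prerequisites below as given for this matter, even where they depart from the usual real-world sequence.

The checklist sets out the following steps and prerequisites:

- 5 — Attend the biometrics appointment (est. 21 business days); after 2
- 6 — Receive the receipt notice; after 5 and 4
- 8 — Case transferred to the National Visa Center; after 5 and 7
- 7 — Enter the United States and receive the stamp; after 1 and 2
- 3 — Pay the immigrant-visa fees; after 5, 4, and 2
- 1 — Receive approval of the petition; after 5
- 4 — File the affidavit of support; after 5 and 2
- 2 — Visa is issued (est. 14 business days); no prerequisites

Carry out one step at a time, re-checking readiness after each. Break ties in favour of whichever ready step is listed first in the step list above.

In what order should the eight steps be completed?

2 5 1 7 8 4 6 3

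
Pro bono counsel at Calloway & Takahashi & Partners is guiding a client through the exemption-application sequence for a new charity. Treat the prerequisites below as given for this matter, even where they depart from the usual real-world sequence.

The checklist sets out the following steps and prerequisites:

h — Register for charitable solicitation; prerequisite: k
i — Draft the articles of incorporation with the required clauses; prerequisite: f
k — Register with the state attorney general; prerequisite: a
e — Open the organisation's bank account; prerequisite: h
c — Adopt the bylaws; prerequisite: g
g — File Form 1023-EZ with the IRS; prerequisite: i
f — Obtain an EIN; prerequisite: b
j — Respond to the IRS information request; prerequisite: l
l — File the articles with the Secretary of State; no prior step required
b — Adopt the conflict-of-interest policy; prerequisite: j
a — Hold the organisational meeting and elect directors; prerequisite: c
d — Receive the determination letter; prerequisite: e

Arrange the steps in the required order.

l is the only step with nothing outstanding, so it goes first.
That leaves j as the only ready step → j.
That leaves b as the only ready step → b.
f needed b, now all done → f.
i needed f, now all done → i.
g is the only step now ready → g.
That leaves c as the only ready step → c.
a needed c, now all done → a.
Next only k has its prerequisites met → k.
Next only h has its prerequisites met → h.
e needed h, now all done → e.
d needed e, now all done → d.

l j b f i g c a k h e d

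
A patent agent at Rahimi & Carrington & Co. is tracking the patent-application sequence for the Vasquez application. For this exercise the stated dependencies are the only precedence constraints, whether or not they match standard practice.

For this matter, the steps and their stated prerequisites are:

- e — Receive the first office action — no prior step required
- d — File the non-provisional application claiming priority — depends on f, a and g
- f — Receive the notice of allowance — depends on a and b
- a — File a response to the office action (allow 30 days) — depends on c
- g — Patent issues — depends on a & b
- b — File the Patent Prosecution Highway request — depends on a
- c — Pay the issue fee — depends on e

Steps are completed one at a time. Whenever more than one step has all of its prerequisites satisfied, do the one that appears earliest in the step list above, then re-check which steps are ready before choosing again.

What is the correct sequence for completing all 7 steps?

Only e has no prerequisites, so it is first.
c is the only step now ready → c.
a needed c, now all done → a.
That leaves b as the only ready step → b.
Now f and g have their prerequisites met. f is listed earlier, so f next.
That leaves g as the only ready step → g.
That leaves d as the only ready step → d.

e c a b f g d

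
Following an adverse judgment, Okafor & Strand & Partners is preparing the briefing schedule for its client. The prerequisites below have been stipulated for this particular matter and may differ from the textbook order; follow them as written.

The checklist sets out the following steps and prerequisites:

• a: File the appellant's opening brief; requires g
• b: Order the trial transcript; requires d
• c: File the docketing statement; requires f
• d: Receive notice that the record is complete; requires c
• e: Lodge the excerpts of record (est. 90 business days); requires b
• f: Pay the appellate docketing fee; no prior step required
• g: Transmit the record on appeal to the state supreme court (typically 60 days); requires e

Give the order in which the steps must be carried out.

f c d b e g a

Only f has no prerequisites, so it is first.
That leaves c as the only ready step → c.
d needed c, now all done → d.
b needed d, now all done → b.
e is the only step now ready → e.
That leaves g as the only ready step → g.
a needed g, now all done → a.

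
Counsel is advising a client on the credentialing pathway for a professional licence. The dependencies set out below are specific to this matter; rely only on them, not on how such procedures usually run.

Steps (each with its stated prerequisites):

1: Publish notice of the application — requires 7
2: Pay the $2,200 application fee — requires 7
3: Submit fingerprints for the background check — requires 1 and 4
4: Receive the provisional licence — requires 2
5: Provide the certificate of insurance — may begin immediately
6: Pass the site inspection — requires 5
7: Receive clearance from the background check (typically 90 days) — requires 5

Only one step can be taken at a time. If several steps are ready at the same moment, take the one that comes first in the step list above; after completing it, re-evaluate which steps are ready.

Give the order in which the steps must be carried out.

5, 6, 7, 1, 2, 4, 3

5 is the only step with nothing outstanding, so it goes first.
Ready: 6 and 7. 6 is listed earlier → 6.
That leaves 7 as the only ready step → 7.
1 and 2 are both available; 1 is listed earlier → 1.
Next only 2 has its prerequisites met → 2.
4 needed 2, now all done → 4.
That leaves 3 as the only ready step → 3.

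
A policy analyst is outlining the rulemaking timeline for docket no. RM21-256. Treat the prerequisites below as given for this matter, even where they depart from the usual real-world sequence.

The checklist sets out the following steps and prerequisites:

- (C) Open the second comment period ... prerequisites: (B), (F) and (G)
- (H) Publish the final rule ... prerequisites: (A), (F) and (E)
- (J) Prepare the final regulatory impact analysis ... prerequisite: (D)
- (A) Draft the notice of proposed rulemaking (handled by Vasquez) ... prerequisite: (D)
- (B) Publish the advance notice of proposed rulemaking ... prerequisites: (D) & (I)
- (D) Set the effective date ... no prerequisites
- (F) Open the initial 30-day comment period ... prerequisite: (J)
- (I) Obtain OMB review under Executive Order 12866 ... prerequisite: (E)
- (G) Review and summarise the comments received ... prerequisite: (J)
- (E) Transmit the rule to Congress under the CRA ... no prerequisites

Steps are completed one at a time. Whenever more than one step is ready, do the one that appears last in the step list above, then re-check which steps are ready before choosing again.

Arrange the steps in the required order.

(E) (I) (D) (B) (A) (J) (G) (F) (H) (C)

(E) and (D) have no prerequisites; (E) is listed later, so (E) is first.
(I) now also ready, so the ready set is {(I), (D)}; (I) is listed later → (I).
(D) is the only step now ready → (D).
Now (B), (A) and (J) have their prerequisites met. (B) is listed later, so (B) next.
(A) and (J) are both available; (A) is listed later → (A).
That leaves (J) as the only ready step → (J).
Ready: (G) and (F). (G) is listed later → (G).
Next only (F) has its prerequisites met → (F).
Now (H) and (C) have their prerequisites met. (H) is listed later, so (H) next.
Next only (C) has its prerequisites met → (C).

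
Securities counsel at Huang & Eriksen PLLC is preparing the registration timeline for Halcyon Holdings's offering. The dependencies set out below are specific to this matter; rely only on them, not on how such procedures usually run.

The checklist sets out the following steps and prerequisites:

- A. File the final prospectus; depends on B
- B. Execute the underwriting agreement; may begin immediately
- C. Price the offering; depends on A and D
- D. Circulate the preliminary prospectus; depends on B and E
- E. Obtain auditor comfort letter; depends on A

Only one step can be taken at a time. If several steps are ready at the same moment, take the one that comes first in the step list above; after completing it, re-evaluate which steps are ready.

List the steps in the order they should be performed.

B is the only step with nothing outstanding, so it goes first.
A needed B, now all done → A.
E needed A, now all done → E.
D needed B and E, now all done → D.
C is the only step now ready → C.

B → A → E → D → C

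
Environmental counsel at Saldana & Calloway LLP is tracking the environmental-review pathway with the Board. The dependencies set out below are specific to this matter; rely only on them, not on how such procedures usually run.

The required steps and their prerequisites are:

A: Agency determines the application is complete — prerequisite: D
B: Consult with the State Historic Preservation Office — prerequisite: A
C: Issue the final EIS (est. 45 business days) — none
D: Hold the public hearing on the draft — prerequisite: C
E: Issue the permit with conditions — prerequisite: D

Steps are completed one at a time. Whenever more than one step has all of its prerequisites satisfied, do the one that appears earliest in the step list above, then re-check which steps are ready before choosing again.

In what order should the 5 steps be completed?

C D A B E

C is the only step with nothing outstanding, so it goes first.
D is the only step now ready → D.
A and E are both available; A is listed earlier → A.
B now also ready, so the ready set is {B, E}; B is listed earlier → B.
E needed D, now all done → E.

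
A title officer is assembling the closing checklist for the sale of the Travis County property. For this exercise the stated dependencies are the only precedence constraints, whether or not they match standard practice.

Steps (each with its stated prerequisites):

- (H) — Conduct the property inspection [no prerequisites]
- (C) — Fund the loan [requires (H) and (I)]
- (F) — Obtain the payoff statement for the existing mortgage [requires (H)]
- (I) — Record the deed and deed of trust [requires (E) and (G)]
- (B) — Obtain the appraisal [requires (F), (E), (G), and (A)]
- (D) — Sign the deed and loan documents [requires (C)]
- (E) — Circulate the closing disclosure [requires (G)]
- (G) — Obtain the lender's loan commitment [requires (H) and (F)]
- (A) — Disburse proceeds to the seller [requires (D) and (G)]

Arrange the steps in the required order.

(H) has no prerequisites → (H) first.
(F) is the only step now ready → (F).
(G) is the only step now ready → (G).
That leaves (E) as the only ready step → (E).
Next only (I) has its prerequisites met → (I).
Next only (C) has its prerequisites met → (C).
(D) needed (C), now all done → (D).
(A) needed (D) and (G), now all done → (A).
(B) is the only step now ready → (B).

(H) → (F) → (G) → (E) → (I) → (C) → (D) → (A) → (B)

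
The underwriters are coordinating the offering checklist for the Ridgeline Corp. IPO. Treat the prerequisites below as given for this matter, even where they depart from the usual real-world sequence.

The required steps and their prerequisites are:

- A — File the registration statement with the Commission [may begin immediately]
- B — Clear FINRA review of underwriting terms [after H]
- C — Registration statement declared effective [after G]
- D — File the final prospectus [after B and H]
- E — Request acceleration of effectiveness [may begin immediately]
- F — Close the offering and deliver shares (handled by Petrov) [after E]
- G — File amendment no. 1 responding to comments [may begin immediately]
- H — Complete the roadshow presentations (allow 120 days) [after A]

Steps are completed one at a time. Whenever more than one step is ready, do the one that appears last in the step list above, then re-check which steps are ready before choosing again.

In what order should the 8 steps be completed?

Nothing is required for G, E and A. G is listed later → G first.
Now E, C and A have their prerequisites met. E is listed later, so E next.
F now also ready, so the ready set is {F, C, A}; F is listed later → F.
Now C and A have their prerequisites met. C is listed later, so C next.
Next only A has its prerequisites met → A.
Next only H has its prerequisites met → H.
B is the only step now ready → B.
Next only D has its prerequisites met → D.

G, E, F, C, A, H, B, D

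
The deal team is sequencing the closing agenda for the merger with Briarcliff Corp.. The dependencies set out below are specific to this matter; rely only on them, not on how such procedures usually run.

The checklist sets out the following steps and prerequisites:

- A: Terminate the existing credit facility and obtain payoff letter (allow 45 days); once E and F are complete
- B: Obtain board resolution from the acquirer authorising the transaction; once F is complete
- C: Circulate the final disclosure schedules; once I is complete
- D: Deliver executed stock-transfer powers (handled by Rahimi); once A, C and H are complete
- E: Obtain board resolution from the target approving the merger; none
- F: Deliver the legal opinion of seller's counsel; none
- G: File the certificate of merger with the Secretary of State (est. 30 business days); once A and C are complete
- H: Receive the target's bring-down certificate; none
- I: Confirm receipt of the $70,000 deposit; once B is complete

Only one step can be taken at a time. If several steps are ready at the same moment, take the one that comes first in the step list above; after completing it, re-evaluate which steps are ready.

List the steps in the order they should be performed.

Nothing is required for E, F and H. E is listed earlier → E first.
F and H are both available; F is listed earlier → F.
Now A, B and H have their prerequisites met. A is listed earlier, so A next.
Now B and H have their prerequisites met. B is listed earlier, so B next.
Now H and I have their prerequisites met. H is listed earlier, so H next.
That leaves I as the only ready step → I.
That leaves C as the only ready step → C.
D and G are both available; D is listed earlier → D.
G needed A and C, now all done → G.

E, F, A, B, H, I, C, D, G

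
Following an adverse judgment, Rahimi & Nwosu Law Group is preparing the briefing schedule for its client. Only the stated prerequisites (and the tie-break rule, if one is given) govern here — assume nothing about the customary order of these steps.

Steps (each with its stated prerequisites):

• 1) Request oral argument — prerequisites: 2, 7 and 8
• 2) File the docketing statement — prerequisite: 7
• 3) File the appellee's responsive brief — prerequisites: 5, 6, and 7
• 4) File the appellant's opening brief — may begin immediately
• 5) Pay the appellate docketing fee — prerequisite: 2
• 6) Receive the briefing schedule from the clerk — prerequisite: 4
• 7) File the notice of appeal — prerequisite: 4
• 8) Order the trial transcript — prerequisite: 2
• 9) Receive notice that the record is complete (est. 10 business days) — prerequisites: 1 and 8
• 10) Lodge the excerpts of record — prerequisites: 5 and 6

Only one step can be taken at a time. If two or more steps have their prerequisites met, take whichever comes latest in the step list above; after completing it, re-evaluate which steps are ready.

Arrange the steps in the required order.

4, 7, 6, 2, 8, 5, 10, 3, 1, 9

4 has no prerequisites → 4 first.
Ready: 7 and 6. 7 is listed later → 7.
Ready: 6 and 2. 6 is listed later → 6.
2 needed 7, now all done → 2.
Now 8 and 5 have their prerequisites met. 8 is listed later, so 8 next.
1 now also ready, so the ready set is {5, 1}; 5 is listed later → 5.
10 and 3 now also ready, so the ready set is {10, 3, 1}; 10 is listed later → 10.
Now 3 and 1 have their prerequisites met. 3 is listed later, so 3 next.
1 needed 8, 7 and 2, now all done → 1.
9 is the only step now ready → 9.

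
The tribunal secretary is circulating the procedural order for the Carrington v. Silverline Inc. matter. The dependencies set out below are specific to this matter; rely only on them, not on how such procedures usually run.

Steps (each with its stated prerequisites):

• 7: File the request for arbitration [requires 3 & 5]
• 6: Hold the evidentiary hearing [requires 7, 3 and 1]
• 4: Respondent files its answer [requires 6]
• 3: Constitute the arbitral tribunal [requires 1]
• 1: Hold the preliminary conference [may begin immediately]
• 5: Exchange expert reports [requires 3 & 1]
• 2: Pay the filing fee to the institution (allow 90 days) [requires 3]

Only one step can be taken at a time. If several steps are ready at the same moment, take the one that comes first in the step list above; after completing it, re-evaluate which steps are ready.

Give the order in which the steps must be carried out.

1 3 5 7 6 4 2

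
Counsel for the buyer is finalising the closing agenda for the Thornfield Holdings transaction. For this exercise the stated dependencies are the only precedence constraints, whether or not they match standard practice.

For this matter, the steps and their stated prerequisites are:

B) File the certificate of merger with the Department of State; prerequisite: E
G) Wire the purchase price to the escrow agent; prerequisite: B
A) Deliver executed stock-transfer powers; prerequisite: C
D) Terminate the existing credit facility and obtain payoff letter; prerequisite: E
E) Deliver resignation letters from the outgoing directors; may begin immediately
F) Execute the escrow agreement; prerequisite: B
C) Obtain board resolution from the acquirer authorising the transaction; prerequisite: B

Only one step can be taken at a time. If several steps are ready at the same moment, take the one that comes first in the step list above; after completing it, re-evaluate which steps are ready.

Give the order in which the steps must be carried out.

Only E has no prerequisites, so it is first.
B and D are both available; B is listed earlier → B.
G, F and C now also ready, so the ready set is {G, D, F, C}; G is listed earlier → G.
D, F and C are all available; D is listed earlier → D.
Now F and C have their prerequisites met. F is listed earlier, so F next.
C is the only step now ready → C.
Next only A has its prerequisites met → A.

E, B, G, D, F, C, A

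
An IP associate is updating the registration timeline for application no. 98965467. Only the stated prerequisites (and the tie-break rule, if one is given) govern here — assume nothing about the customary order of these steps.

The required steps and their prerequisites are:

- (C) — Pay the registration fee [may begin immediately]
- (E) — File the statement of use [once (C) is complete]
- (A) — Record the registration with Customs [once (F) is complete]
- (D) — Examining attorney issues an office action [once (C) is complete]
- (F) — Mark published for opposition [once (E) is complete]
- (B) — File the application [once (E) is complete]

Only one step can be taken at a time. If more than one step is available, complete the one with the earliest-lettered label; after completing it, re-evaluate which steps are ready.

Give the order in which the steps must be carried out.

(C) is the only step with nothing outstanding, so it goes first.
(D) and (E) are both available; (D) has the earlier label → (D).
(E) needed (C), now all done → (E).
(B) and (F) are both available; (B) has the earlier label → (B).
(F) needed (E), now all done → (F).
(A) is the only step now ready → (A).

(C), (D), (E), (B), (F), (A)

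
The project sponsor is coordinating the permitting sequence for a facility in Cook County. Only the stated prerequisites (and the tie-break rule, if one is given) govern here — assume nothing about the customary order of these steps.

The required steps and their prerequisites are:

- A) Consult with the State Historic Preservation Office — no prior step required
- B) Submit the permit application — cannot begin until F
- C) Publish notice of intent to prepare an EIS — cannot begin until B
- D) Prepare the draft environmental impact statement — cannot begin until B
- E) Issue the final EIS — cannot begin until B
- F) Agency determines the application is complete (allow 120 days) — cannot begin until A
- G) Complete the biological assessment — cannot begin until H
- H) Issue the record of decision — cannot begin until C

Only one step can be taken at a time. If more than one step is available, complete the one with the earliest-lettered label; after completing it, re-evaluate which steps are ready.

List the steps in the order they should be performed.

A, F, B, C, D, E, H, G

A is the only step with nothing outstanding, so it goes first.
F needed A, now all done → F.
B needed F, now all done → B.
Ready: C, D and E. C has the earlier label → C.
H now also ready, so the ready set is {D, E, H}; D has the earlier label → D.
Now E and H have their prerequisites met. E has the earlier label, so E next.
That leaves H as the only ready step → H.
G needed H, now all done → G.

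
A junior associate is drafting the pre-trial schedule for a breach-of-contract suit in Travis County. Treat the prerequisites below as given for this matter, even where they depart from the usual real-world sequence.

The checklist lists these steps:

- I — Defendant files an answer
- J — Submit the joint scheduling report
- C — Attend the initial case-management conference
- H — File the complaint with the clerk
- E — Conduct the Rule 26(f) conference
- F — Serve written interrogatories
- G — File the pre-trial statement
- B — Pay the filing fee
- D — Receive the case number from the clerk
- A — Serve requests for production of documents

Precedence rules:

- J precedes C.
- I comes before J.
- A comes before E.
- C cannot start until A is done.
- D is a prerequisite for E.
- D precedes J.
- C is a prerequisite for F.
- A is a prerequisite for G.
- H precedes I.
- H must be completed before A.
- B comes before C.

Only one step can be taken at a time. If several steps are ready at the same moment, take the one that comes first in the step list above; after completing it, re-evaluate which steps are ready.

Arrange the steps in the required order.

H, I, B, D, J, A, C, E, F, G

Nothing is required for H, B and D. H is listed earlier → H first.
I and A now also ready, so the ready set is {I, B, D, A}; I is listed earlier → I.
Now B, D and A have their prerequisites met. B is listed earlier, so B next.
D and A are both available; D is listed earlier → D.
J now also ready, so the ready set is {J, A}; J is listed earlier → J.
Next only A has its prerequisites met → A.
Now C, E and G have their prerequisites met. C is listed earlier, so C next.
Ready: E, F and G. E is listed earlier → E.
Ready: F and G. F is listed earlier → F.
Next only G has its prerequisites met → G.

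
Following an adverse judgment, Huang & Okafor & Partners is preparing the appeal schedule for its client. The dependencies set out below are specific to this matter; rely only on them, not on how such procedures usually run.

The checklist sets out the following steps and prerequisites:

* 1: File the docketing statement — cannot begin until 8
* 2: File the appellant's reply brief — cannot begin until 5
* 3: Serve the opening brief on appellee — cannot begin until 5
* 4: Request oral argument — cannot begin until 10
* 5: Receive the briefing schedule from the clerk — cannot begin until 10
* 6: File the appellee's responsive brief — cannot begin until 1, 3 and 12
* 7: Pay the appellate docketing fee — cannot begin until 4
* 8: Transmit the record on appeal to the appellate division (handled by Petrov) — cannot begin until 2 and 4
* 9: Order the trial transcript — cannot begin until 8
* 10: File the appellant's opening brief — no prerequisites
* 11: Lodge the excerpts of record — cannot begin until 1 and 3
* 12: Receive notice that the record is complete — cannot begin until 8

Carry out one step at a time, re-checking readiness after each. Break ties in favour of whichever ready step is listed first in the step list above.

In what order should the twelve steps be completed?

10 4 5 2 3 7 8 1 9 11 12 6

10 is the only step with nothing outstanding, so it goes first.
Now 4 and 5 have their prerequisites met. 4 is listed earlier, so 4 next.
Ready: 5 and 7. 5 is listed earlier → 5.
2 and 3 now also ready, so the ready set is {2, 3, 7}; 2 is listed earlier → 2.
3, 7 and 8 are all available; 3 is listed earlier → 3.
7 and 8 are both available; 7 is listed earlier → 7.
That leaves 8 as the only ready step → 8.
1, 9 and 12 are all available; 1 is listed earlier → 1.
Ready: 9, 11 and 12. 9 is listed earlier → 9.
Ready: 11 and 12. 11 is listed earlier → 11.
12 needed 8, now all done → 12.
6 needed 1, 3 and 12, now all done → 6.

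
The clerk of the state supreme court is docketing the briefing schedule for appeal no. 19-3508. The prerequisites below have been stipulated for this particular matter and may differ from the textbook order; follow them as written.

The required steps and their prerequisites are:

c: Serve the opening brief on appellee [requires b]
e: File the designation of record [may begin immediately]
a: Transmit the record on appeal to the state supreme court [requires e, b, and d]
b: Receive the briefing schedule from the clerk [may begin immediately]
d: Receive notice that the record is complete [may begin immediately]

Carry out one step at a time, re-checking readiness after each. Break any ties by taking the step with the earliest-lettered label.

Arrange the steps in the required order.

b, d and e have no prerequisites; b has the earlier label, so b is first.
c now also ready, so the ready set is {c, d, e}; c has the earlier label → c.
Now d and e have their prerequisites met. d has the earlier label, so d next.
Next only e has its prerequisites met → e.
a needed b, d and e, now all done → a.

b c d e a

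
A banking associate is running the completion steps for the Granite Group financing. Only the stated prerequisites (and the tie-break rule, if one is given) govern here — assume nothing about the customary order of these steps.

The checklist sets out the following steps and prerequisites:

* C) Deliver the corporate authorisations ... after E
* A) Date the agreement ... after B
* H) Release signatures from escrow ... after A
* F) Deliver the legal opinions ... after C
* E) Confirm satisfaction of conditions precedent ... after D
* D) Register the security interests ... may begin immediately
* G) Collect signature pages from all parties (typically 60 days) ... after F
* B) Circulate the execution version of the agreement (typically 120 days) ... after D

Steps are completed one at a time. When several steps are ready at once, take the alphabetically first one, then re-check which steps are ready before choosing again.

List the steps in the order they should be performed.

D B A E C F G H

D is the only step with nothing outstanding, so it goes first.
B and E are both available; B has the earlier label → B.
A now also ready, so the ready set is {A, E}; A has the earlier label → A.
Now E and H have their prerequisites met. E has the earlier label, so E next.
C and H are both available; C has the earlier label → C.
Now F and H have their prerequisites met. F has the earlier label, so F next.
G and H are both available; G has the earlier label → G.
That leaves H as the only ready step → H.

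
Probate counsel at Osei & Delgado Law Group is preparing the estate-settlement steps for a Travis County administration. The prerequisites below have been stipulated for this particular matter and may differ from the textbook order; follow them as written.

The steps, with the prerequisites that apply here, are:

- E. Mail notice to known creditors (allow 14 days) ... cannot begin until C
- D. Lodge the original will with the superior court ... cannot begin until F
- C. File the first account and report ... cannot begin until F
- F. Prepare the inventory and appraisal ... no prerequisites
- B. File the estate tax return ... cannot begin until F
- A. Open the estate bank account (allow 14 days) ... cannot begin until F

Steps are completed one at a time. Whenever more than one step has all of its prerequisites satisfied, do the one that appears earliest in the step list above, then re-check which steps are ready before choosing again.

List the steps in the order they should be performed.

F is the only step with nothing outstanding, so it goes first.
D, C, B and A are all available; D is listed earlier → D.
Ready: C, B and A. C is listed earlier → C.
E now also ready, so the ready set is {E, B, A}; E is listed earlier → E.
Now B and A have their prerequisites met. B is listed earlier, so B next.
A needed F, now all done → A.

F, D, C, E, B, A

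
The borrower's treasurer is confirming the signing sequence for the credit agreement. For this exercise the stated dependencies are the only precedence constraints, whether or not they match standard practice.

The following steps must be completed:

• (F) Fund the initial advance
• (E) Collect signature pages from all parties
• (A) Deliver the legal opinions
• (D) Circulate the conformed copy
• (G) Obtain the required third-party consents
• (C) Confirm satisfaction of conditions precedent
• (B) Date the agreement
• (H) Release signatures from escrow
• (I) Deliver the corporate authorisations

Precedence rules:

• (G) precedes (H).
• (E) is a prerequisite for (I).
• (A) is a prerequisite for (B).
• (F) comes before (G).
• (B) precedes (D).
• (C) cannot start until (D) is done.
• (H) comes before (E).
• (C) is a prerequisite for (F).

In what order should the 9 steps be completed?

(A), (B), (D), (C), (F), (G), (H), (E), (I)

Only (A) has no prerequisites, so it is first.
(B) is the only step now ready → (B).
(D) needed (B), now all done → (D).
(C) needed (D), now all done → (C).
(F) needed (C), now all done → (F).
That leaves (G) as the only ready step → (G).
Next only (H) has its prerequisites met → (H).
(E) needed (H), now all done → (E).
That leaves (I) as the only ready step → (I).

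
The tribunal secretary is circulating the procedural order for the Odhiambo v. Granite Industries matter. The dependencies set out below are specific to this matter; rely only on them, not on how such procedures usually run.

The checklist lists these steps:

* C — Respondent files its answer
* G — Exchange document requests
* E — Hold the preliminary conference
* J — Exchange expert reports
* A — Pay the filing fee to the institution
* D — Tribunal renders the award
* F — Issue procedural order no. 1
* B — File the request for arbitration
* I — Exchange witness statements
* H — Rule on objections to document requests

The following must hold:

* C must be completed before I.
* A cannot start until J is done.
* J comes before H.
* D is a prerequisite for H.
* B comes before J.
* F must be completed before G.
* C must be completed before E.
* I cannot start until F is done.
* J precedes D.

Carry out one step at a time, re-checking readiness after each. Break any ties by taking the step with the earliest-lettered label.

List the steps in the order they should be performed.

Nothing is required for B, C and F. B has the earlier label → B first.
C, F and J are all available; C has the earlier label → C.
E, F and J are all available; E has the earlier label → E.
Now F and J have their prerequisites met. F has the earlier label, so F next.
Now G, I and J have their prerequisites met. G has the earlier label, so G next.
I and J are both available; I has the earlier label → I.
J needed B, now all done → J.
A and D are both available; A has the earlier label → A.
D needed J, now all done → D.
H is the only step now ready → H.

B, C, E, F, G, I, J, A, D, H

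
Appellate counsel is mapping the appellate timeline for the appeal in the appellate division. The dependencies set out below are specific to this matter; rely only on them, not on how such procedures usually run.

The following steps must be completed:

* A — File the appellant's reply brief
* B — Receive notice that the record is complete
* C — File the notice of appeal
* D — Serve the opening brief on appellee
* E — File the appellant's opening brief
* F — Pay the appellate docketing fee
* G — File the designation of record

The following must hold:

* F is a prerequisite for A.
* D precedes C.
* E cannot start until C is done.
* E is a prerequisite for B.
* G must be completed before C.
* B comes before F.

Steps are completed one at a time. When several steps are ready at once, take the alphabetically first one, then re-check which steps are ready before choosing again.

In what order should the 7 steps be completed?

Nothing is required for D and G. D has the earlier label → D first.
Next only G has its prerequisites met → G.
C needed D and G, now all done → C.
That leaves E as the only ready step → E.
Next only B has its prerequisites met → B.
F is the only step now ready → F.
A needed F, now all done → A.

D G C E B F A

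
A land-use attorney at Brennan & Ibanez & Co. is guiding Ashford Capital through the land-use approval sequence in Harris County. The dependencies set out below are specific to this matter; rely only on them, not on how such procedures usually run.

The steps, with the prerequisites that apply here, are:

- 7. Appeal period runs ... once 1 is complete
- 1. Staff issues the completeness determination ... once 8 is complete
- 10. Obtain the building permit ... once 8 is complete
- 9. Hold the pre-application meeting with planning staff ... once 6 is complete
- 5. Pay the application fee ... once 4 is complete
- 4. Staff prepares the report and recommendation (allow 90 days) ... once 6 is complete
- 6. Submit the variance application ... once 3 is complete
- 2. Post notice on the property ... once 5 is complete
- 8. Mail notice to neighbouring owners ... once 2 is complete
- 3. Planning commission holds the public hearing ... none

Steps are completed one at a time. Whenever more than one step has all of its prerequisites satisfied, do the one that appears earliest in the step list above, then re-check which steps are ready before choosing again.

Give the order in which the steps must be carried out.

3, 6, 9, 4, 5, 2, 8, 1, 7, 10

Only 3 has no prerequisites, so it is first.
That leaves 6 as the only ready step → 6.
Ready: 9 and 4. 9 is listed earlier → 9.
Next only 4 has its prerequisites met → 4.
That leaves 5 as the only ready step → 5.
Next only 2 has its prerequisites met → 2.
That leaves 8 as the only ready step → 8.
1 and 10 are both available; 1 is listed earlier → 1.
Ready: 7 and 10. 7 is listed earlier → 7.
10 needed 8, now all done → 10.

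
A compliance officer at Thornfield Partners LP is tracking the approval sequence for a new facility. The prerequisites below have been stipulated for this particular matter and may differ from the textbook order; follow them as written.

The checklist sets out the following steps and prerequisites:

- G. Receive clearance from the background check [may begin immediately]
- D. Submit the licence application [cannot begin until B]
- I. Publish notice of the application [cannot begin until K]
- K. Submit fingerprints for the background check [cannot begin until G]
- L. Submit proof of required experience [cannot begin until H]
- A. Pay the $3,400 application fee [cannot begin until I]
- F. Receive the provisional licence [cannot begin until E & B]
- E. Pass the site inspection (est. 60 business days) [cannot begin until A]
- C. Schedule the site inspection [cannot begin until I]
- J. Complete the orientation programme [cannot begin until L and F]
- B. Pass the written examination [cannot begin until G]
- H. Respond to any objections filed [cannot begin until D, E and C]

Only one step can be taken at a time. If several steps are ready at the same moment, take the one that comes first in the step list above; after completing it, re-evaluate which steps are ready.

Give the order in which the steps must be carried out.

G, K, I, A, E, C, B, D, F, H, L, J

Only G has no prerequisites, so it is first.
Ready: K and B. K is listed earlier → K.
I now also ready, so the ready set is {I, B}; I is listed earlier → I.
A and C now also ready, so the ready set is {A, C, B}; A is listed earlier → A.
Now E, C and B have their prerequisites met. E is listed earlier, so E next.
Now C and B have their prerequisites met. C is listed earlier, so C next.
B needed G, now all done → B.
D and F are both available; D is listed earlier → D.
H now also ready, so the ready set is {F, H}; F is listed earlier → F.
H needed D, E and C, now all done → H.
L is the only step now ready → L.
J needed L and F, now all done → J.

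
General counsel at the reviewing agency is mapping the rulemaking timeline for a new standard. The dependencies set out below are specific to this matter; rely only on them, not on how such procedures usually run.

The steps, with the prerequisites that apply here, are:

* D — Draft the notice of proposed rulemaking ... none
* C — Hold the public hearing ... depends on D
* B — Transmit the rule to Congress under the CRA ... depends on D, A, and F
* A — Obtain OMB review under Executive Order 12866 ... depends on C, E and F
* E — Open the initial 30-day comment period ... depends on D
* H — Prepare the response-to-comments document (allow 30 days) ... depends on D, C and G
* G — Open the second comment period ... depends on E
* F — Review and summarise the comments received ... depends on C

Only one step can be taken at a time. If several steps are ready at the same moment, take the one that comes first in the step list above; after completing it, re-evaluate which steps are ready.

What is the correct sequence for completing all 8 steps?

D, C, E, G, H, F, A, B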